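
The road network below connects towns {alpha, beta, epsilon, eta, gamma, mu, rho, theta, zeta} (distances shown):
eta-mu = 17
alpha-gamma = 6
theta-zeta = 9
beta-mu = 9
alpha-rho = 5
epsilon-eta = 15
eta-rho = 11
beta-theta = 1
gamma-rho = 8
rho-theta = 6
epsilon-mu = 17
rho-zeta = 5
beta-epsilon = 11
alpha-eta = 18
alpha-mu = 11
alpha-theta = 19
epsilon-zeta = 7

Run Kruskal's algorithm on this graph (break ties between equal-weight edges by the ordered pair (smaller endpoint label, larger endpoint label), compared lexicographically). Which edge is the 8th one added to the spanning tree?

eta-rho

Kruskal's algorithm — process edges by increasing weight (ties by edge label):
beta-theta (1): add — endpoints in different components.
alpha-rho (5): add — endpoints in different components.
rho-zeta (5): add — endpoints in different components.
alpha-gamma (6): add — endpoints in different components.
rho-theta (6): add — endpoints in different components.
epsilon-zeta (7): add — endpoints in different components.
gamma-rho (8): skip — gamma and rho already connected.
beta-mu (9): add — endpoints in different components.
theta-zeta (9): skip — zeta and theta already connected.
alpha-mu (11): skip — alpha and mu already connected.
beta-epsilon (11): skip — beta and epsilon already connected.
eta-rho (11): add — endpoints in different components.
The 8th edge added is eta-rho.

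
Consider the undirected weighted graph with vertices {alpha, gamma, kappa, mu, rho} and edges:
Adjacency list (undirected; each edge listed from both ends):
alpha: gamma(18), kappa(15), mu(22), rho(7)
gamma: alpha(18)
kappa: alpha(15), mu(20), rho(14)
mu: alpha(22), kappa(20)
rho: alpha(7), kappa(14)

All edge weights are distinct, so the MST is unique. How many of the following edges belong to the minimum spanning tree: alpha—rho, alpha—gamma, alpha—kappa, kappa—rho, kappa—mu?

Kruskal's algorithm — process edges by increasing weight (ties by edge label):
alpha—rho (7): add. Components now {alpha,rho} {gamma} {mu} {kappa}
kappa—rho (14): add. Components now {alpha,kappa,rho} {gamma} {mu}
alpha—kappa (15): skip — alpha and kappa already connected.
alpha—gamma (18): add. Components now {alpha,gamma,kappa,rho} {mu}
kappa—mu (20): add. Components now {alpha,gamma,kappa,mu,rho}
MST edge set: {alpha—rho, kappa—rho, alpha—gamma, kappa—mu}.
Of the listed edges, {alpha—rho, alpha—gamma, kappa—rho, kappa—mu} are in the MST → 4.

4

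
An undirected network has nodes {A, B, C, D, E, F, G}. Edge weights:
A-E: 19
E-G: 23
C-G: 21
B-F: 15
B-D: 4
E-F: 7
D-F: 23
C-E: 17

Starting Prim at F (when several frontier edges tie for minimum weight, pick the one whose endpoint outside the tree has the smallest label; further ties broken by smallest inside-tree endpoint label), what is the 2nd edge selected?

Prim, starting at F.
Step 1: cheapest edge leaving the tree is E-F (7); add E.
Step 2: cheapest edge leaving the tree is B-F (15); add B.
Step 3: cheapest edge leaving the tree is B-D (4); add D.
Step 4: cheapest edge leaving the tree is C-E (17); add C.
Step 5: cheapest edge leaving the tree is A-E (19); add A.
Step 6: cheapest edge leaving the tree is C-G (21); add G.
The 2nd edge added is B-F.

B-F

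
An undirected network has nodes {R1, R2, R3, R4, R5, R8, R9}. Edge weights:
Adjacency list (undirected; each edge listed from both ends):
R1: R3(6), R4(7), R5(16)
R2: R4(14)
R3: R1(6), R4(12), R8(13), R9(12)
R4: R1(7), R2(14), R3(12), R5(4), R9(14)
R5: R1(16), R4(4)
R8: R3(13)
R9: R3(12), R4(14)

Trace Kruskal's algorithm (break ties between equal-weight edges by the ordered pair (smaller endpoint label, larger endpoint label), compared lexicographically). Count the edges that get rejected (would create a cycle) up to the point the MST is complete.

Kruskal's algorithm — process edges by increasing weight (ties by edge label):
R4-R5 (4): add. Components now {R8} {R3} {R1} {R4,R5} {R2} {R9}
R1-R3 (6): add. Components now {R8} {R1,R3} {R4,R5} {R2} {R9}
R1-R4 (7): add. Components now {R8} {R1,R3,R4,R5} {R2} {R9}
R3-R4 (12): skip — R3 and R4 already connected.
R3-R9 (12): add. Components now {R8} {R1,R3,R4,R5,R9} {R2}
R3-R8 (13): add. Components now {R1,R3,R4,R5,R8,R9} {R2}
R2-R4 (14): add. Components now {R1,R2,R3,R4,R5,R8,R9}
Edges rejected before the tree was complete: 1.

1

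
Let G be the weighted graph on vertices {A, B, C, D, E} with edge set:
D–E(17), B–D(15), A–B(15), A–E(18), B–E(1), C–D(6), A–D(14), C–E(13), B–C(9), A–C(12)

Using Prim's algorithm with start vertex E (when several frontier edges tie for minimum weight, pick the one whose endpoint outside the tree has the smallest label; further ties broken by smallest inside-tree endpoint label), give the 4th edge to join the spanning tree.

A-C

Grow the tree from E using Prim:
Step 1: frontier [B–E 1, C–E 13, D–E 17, A–E 18] → take B–E (1); add B.
Step 2: frontier [B–C 9, A–B 15, B–D 15, C–E 13, D–E 17, A–E 18] → take B–C (9); add C.
Step 3: frontier [A–B 15, B–D 15, C–D 6, A–C 12, D–E 17, A–E 18] → take C–D (6); add D.
Step 4: frontier [A–B 15, A–C 12, A–D 14, A–E 18] → take A–C (12); add A.
The 4th edge added is A–C.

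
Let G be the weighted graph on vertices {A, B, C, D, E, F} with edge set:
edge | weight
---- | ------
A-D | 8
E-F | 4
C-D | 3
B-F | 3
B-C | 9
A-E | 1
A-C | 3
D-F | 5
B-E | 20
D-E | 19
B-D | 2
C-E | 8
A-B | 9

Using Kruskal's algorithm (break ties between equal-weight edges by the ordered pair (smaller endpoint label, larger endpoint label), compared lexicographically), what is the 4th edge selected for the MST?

Kruskal: consider edges lightest-first.
A-E (1): add. Components now {A,E} {B} {C} {D} {F}
B-D (2): add. Components now {A,E} {B,D} {C} {F}
A-C (3): add. Components now {A,C,E} {B,D} {F}
B-F (3): add. Components now {A,C,E} {B,D,F}
C-D (3): add. Components now {A,B,C,D,E,F}
The 4th edge added is B-F.

B-F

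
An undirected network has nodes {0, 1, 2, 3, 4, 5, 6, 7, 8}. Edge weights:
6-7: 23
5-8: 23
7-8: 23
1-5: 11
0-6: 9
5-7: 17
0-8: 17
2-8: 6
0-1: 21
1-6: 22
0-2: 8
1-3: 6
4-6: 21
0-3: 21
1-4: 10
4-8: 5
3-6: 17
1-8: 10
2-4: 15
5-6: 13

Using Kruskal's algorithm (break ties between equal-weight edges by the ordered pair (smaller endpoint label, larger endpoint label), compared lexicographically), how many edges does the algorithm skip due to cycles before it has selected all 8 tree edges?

Sort edges by weight, then run Kruskal:
4-8 (5): add — endpoints in different components.
1-3 (6): add — endpoints in different components.
2-8 (6): add — endpoints in different components.
0-2 (8): add — endpoints in different components.
0-6 (9): add — endpoints in different components.
1-4 (10): add — endpoints in different components.
1-8 (10): skip — 1 and 8 already connected.
1-5 (11): add — endpoints in different components.
5-6 (13): skip — 5 and 6 already connected.
2-4 (15): skip — 2 and 4 already connected.
0-8 (17): skip — 0 and 8 already connected.
3-6 (17): skip — 3 and 6 already connected.
5-7 (17): add — endpoints in different components.
Edges rejected before the tree was complete: 5.

5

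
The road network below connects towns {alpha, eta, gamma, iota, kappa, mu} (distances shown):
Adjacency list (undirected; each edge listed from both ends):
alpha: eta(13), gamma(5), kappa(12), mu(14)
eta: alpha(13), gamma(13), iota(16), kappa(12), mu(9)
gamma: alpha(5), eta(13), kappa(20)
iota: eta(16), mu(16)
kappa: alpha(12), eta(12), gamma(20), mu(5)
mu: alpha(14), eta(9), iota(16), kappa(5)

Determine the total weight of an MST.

47

Kruskal's algorithm — process edges by increasing weight (ties by edge label):
alpha—gamma (5): add — endpoints in different components.
kappa—mu (5): add — endpoints in different components.
eta—mu (9): add — endpoints in different components.
alpha—kappa (12): add — endpoints in different components.
eta—kappa (12): skip — eta and kappa already connected.
alpha—eta (13): skip — alpha and eta already connected.
eta—gamma (13): skip — gamma and eta already connected.
alpha—mu (14): skip — alpha and mu already connected.
eta—iota (16): add — endpoints in different components.
MST edges: alpha—gamma, kappa—mu, eta—mu, alpha—kappa, eta—iota; total weight 5+5+9+12+16 = 47.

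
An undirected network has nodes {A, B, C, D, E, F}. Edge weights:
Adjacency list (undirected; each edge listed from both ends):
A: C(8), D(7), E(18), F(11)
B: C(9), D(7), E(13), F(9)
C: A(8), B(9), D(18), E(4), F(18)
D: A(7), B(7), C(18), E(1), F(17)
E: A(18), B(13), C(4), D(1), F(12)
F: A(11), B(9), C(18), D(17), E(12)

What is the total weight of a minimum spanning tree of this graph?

28

Prim, starting at B.
Step 1: cheapest edge leaving the tree is B-D (7); add D.
Step 2: cheapest edge leaving the tree is D-E (1); add E.
Step 3: cheapest edge leaving the tree is C-E (4); add C.
Step 4: cheapest edge leaving the tree is A-D (7); add A.
Step 5: cheapest edge leaving the tree is B-F (9); add F.
MST edges: B-D, D-E, C-E, A-D, B-F; total weight 7+1+4+7+9 = 28.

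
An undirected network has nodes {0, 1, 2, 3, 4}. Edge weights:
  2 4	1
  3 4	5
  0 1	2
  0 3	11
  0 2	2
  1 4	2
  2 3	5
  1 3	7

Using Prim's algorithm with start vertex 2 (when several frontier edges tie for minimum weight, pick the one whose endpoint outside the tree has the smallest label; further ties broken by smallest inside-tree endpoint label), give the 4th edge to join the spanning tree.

2-3

Prim, starting at 2.
Step 1: frontier [2 4 1, 0 2 2, 2 3 5] → take 2 4 (1); add 4.
Step 2: frontier [0 2 2, 2 3 5, 1 4 2, 3 4 5] → take 0 2 (2); add 0.
Step 3: frontier [0 1 2, 0 3 11, 2 3 5, 1 4 2, 3 4 5] → take 0 1 (2); add 1.
Step 4: frontier [0 3 11, 1 3 7, 2 3 5, 3 4 5] → take 2 3 (5); add 3.
The 4th edge added is 2 3.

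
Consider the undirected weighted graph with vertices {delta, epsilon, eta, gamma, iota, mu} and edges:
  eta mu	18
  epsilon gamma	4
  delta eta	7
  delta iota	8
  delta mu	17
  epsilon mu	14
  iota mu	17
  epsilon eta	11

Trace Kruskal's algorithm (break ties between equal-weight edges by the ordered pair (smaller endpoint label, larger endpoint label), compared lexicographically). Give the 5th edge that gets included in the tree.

epsilon-mu

Kruskal: consider edges lightest-first.
epsilon gamma (4): add. Components now {mu} {eta} {epsilon,gamma} {iota} {delta}
delta eta (7): add. Components now {mu} {delta,eta} {epsilon,gamma} {iota}
delta iota (8): add. Components now {mu} {delta,eta,iota} {epsilon,gamma}
epsilon eta (11): add. Components now {mu} {delta,epsilon,eta,gamma,iota}
epsilon mu (14): add. Components now {delta,epsilon,eta,gamma,iota,mu}
The 5th edge added is epsilon mu.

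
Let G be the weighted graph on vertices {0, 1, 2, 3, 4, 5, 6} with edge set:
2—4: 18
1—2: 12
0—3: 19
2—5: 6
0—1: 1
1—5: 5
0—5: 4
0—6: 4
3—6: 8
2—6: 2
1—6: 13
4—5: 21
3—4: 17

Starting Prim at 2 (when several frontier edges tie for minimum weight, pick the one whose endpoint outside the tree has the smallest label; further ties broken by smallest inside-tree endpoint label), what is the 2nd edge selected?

Grow the tree from 2 using Prim:
Step 1: frontier [2—6 2, 2—5 6, 1—2 12, 2—4 18] → take 2—6 (2); add 6.
Step 2: frontier [2—5 6, 1—2 12, 2—4 18, 0—6 4, 3—6 8, 1—6 13] → take 0—6 (4); add 0.
Step 3: frontier [0—1 1, 0—5 4, 0—3 19, 2—5 6, 1—2 12, 2—4 18, 3—6 8, 1—6 13] → take 0—1 (1); add 1.
Step 4: frontier [0—5 4, 0—3 19, 1—5 5, 2—5 6, 2—4 18, 3—6 8] → take 0—5 (4); add 5.
Step 5: frontier [0—3 19, 2—4 18, 4—5 21, 3—6 8] → take 3—6 (8); add 3.
Step 6: frontier [2—4 18, 3—4 17, 4—5 21] → take 3—4 (17); add 4.
The 2nd edge added is 0—6.

0-6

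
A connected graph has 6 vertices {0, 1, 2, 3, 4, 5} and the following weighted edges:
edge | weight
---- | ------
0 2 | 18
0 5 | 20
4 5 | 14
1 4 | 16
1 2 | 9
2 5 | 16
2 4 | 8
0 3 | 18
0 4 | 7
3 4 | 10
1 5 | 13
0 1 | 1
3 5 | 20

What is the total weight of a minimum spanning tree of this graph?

39

Prim, starting at 2.
Step 1: cheapest edge leaving the tree is 2 4 (8); add 4.
Step 2: cheapest edge leaving the tree is 0 4 (7); add 0.
Step 3: cheapest edge leaving the tree is 0 1 (1); add 1.
Step 4: cheapest edge leaving the tree is 3 4 (10); add 3.
Step 5: cheapest edge leaving the tree is 1 5 (13); add 5.
MST edges: 2 4, 0 4, 0 1, 3 4, 1 5; total weight 8+7+1+10+13 = 39.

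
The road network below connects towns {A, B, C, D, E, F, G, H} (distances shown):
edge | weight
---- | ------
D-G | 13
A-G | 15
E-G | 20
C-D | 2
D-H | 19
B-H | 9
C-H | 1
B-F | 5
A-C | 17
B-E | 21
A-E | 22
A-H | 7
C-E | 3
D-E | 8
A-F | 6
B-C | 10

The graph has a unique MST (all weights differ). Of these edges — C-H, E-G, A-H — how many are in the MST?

Sort edges by weight, then run Kruskal:
C-H (1): add — endpoints in different components.
C-D (2): add — endpoints in different components.
C-E (3): add — endpoints in different components.
B-F (5): add — endpoints in different components.
A-F (6): add — endpoints in different components.
A-H (7): add — endpoints in different components.
D-E (8): skip — D and E already connected.
B-H (9): skip — B and H already connected.
B-C (10): skip — B and C already connected.
D-G (13): add — endpoints in different components.
MST edge set: {C-H, C-D, C-E, B-F, A-F, A-H, D-G}.
Of the listed edges, {C-H, A-H} are in the MST → 2.

2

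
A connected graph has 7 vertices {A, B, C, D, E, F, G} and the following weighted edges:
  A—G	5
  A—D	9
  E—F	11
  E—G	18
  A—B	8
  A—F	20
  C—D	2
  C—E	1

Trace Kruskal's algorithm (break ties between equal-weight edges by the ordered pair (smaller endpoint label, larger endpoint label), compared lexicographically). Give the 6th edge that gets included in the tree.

Sort edges by weight, then run Kruskal:
C—E (1): add — endpoints in different components.
C—D (2): add — endpoints in different components.
A—G (5): add — endpoints in different components.
A—B (8): add — endpoints in different components.
A—D (9): add — endpoints in different components.
E—F (11): add — endpoints in different components.
The 6th edge added is E—F.

E-F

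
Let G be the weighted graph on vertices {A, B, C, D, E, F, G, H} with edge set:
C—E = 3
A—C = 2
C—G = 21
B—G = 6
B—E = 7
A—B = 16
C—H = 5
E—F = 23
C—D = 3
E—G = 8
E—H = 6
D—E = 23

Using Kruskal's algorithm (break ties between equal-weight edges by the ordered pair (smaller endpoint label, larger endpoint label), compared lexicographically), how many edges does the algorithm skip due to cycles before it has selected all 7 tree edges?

Kruskal: consider edges lightest-first.
A—C (2): add — endpoints in different components.
C—D (3): add — endpoints in different components.
C—E (3): add — endpoints in different components.
C—H (5): add — endpoints in different components.
B—G (6): add — endpoints in different components.
E—H (6): skip — E and H already connected.
B—E (7): add — endpoints in different components.
E—G (8): skip — E and G already connected.
A—B (16): skip — A and B already connected.
C—G (21): skip — C and G already connected.
D—E (23): skip — D and E already connected.
E—F (23): add — endpoints in different components.
Edges rejected before the tree was complete: 5.

5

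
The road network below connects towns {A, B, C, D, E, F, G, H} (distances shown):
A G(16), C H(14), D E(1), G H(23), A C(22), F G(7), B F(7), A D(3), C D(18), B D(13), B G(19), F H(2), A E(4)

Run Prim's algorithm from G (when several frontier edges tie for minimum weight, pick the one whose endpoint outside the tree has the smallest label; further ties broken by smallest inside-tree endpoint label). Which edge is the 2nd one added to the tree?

Prim's algorithm from G:
Step 1: frontier [F G 7, A G 16, B G 19, G H 23] → take F G (7); add F.
Step 2: frontier [F H 2, B F 7, A G 16, B G 19, G H 23] → take F H (2); add H.
Step 3: frontier [B F 7, A G 16, B G 19, C H 14] → take B F (7); add B.
Step 4: frontier [B D 13, A G 16, C H 14] → take B D (13); add D.
Step 5: frontier [D E 1, A D 3, C D 18, A G 16, C H 14] → take D E (1); add E.
Step 6: frontier [A D 3, C D 18, A E 4, A G 16, C H 14] → take A D (3); add A.
Step 7: frontier [A C 22, C D 18, C H 14] → take C H (14); add C.
The 2nd edge added is F H.

F-H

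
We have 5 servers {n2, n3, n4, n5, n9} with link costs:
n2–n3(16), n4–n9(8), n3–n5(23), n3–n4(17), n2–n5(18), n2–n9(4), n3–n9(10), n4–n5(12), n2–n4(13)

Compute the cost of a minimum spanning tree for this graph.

Grow the tree from n2 using Prim:
Step 1: cheapest edge leaving the tree is n2–n9 (4); add n9.
Step 2: cheapest edge leaving the tree is n4–n9 (8); add n4.
Step 3: cheapest edge leaving the tree is n3–n9 (10); add n3.
Step 4: cheapest edge leaving the tree is n4–n5 (12); add n5.
MST edges: n2–n9, n4–n9, n3–n9, n4–n5; total weight 4+8+10+12 = 34.

34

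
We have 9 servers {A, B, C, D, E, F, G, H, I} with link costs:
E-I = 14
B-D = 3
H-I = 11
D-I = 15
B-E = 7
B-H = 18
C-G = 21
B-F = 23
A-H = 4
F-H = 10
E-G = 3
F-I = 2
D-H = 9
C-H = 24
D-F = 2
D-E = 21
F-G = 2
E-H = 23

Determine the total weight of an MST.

Grow the tree from D using Prim:
Step 1: cheapest edge leaving the tree is D-F (2); add F.
Step 2: cheapest edge leaving the tree is F-G (2); add G.
Step 3: cheapest edge leaving the tree is F-I (2); add I.
Step 4: cheapest edge leaving the tree is B-D (3); add B.
Step 5: cheapest edge leaving the tree is E-G (3); add E.
Step 6: cheapest edge leaving the tree is D-H (9); add H.
Step 7: cheapest edge leaving the tree is A-H (4); add A.
Step 8: cheapest edge leaving the tree is C-G (21); add C.
MST edges: D-F, F-G, F-I, B-D, E-G, D-H, A-H, C-G; total weight 2+2+2+3+3+9+4+21 = 46.

46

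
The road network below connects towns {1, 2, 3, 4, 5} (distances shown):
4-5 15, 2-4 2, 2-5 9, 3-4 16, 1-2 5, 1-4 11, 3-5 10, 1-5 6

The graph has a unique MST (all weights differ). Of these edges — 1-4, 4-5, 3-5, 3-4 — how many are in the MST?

1

Kruskal: consider edges lightest-first.
2-4 (2): add — endpoints in different components.
1-2 (5): add — endpoints in different components.
1-5 (6): add — endpoints in different components.
2-5 (9): skip — 2 and 5 already connected.
3-5 (10): add — endpoints in different components.
MST edge set: {2-4, 1-2, 1-5, 3-5}.
Of the listed edges, {3-5} are in the MST → 1.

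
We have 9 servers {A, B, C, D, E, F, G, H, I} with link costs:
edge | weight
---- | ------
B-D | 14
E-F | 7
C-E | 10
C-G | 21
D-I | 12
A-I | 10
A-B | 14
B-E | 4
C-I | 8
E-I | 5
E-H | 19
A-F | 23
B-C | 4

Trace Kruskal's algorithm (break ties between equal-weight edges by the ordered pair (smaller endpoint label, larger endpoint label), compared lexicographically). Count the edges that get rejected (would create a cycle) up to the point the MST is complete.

4

Sort edges by weight, then run Kruskal:
B-C (4): add — endpoints in different components.
B-E (4): add — endpoints in different components.
E-I (5): add — endpoints in different components.
E-F (7): add — endpoints in different components.
C-I (8): skip — C and I already connected.
A-I (10): add — endpoints in different components.
C-E (10): skip — C and E already connected.
D-I (12): add — endpoints in different components.
A-B (14): skip — A and B already connected.
B-D (14): skip — B and D already connected.
E-H (19): add — endpoints in different components.
C-G (21): add — endpoints in different components.
Edges rejected before the tree was complete: 4.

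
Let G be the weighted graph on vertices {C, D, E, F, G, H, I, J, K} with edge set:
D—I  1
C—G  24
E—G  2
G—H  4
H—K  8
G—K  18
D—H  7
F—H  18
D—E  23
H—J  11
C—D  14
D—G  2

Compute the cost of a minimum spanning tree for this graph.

Sort edges by weight, then run Kruskal:
D—I (1): add — endpoints in different components.
D—G (2): add — endpoints in different components.
E—G (2): add — endpoints in different components.
G—H (4): add — endpoints in different components.
D—H (7): skip — D and H already connected.
H—K (8): add — endpoints in different components.
H—J (11): add — endpoints in different components.
C—D (14): add — endpoints in different components.
F—H (18): add — endpoints in different components.
MST edges: D—I, D—G, E—G, G—H, H—K, H—J, C—D, F—H; total weight 1+2+2+4+8+11+14+18 = 60.

60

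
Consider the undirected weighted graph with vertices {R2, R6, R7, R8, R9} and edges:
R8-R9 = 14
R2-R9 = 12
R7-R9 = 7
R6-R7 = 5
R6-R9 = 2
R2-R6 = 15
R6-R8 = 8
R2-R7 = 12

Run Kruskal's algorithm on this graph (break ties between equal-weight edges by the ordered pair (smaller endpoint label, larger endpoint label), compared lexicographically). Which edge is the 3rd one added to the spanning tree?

R6-R8

Kruskal's algorithm — process edges by increasing weight (ties by edge label):
R6-R9 (2): add. Components now {R7} {R8} {R6,R9} {R2}
R6-R7 (5): add. Components now {R6,R7,R9} {R8} {R2}
R7-R9 (7): skip — R7 and R9 already connected.
R6-R8 (8): add. Components now {R6,R7,R8,R9} {R2}
R2-R7 (12): add. Components now {R2,R6,R7,R8,R9}
The 3rd edge added is R6-R8.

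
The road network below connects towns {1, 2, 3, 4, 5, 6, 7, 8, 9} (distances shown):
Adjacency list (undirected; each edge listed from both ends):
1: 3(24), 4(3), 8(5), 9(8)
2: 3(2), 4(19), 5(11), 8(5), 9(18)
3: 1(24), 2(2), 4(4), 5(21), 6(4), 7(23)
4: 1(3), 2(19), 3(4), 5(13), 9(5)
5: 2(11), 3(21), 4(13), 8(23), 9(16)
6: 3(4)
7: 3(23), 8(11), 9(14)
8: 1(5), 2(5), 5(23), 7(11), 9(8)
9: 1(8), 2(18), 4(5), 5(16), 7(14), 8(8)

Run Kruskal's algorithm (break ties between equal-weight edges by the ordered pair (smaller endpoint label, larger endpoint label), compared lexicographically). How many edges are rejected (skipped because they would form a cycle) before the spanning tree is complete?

Kruskal: consider edges lightest-first.
2—3 (2): add — endpoints in different components.
1—4 (3): add — endpoints in different components.
3—4 (4): add — endpoints in different components.
3—6 (4): add — endpoints in different components.
1—8 (5): add — endpoints in different components.
2—8 (5): skip — 2 and 8 already connected.
4—9 (5): add — endpoints in different components.
1—9 (8): skip — 1 and 9 already connected.
8—9 (8): skip — 8 and 9 already connected.
2—5 (11): add — endpoints in different components.
7—8 (11): add — endpoints in different components.
Edges rejected before the tree was complete: 3.

3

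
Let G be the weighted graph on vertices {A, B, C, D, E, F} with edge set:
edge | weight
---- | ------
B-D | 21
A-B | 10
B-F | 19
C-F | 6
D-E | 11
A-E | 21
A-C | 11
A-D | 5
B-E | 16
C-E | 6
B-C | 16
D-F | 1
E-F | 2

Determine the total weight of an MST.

Sort edges by weight, then run Kruskal:
D-F (1): add — endpoints in different components.
E-F (2): add — endpoints in different components.
A-D (5): add — endpoints in different components.
C-E (6): add — endpoints in different components.
C-F (6): skip — C and F already connected.
A-B (10): add — endpoints in different components.
MST edges: D-F, E-F, A-D, C-E, A-B; total weight 1+2+5+6+10 = 24.

24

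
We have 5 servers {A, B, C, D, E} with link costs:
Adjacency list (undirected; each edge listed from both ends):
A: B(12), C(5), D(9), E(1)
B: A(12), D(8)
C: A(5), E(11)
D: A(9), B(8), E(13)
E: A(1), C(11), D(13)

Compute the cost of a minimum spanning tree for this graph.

23

Prim, starting at C.
Step 1: frontier [A C 5, C E 11] → take A C (5); add A.
Step 2: frontier [A E 1, A D 9, A B 12, C E 11] → take A E (1); add E.
Step 3: frontier [A D 9, A B 12, D E 13] → take A D (9); add D.
Step 4: frontier [A B 12, B D 8] → take B D (8); add B.
MST edges: A C, A E, A D, B D; total weight 5+1+9+8 = 23.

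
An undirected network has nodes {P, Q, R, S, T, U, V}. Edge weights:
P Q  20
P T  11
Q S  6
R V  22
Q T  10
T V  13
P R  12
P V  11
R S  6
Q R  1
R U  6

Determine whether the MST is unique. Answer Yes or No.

No

Kruskal's algorithm — process edges by increasing weight (ties by edge label):
Q R (1): add — endpoints in different components.
Q S (6): add — endpoints in different components.
R S (6): skip — S and R already connected.
R U (6): add — endpoints in different components.
Q T (10): add — endpoints in different components.
P T (11): add — endpoints in different components.
P V (11): add — endpoints in different components.
Non-tree edge R S has weight 6, equal to the heaviest edge on its tree cycle — swapping gives another MST of the same weight. Not unique.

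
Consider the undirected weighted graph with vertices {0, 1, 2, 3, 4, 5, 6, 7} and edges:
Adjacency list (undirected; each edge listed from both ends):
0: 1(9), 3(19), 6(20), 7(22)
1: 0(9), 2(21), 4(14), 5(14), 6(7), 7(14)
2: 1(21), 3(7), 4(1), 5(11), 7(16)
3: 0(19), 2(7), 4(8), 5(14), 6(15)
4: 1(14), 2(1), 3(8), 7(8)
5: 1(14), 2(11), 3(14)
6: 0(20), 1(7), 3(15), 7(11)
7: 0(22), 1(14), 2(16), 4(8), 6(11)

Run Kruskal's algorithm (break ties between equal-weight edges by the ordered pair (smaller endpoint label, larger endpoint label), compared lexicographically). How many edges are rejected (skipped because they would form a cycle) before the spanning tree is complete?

Kruskal: consider edges lightest-first.
2–4 (1): add — endpoints in different components.
1–6 (7): add — endpoints in different components.
2–3 (7): add — endpoints in different components.
3–4 (8): skip — 3 and 4 already connected.
4–7 (8): add — endpoints in different components.
0–1 (9): add — endpoints in different components.
2–5 (11): add — endpoints in different components.
6–7 (11): add — endpoints in different components.
Edges rejected before the tree was complete: 1.

1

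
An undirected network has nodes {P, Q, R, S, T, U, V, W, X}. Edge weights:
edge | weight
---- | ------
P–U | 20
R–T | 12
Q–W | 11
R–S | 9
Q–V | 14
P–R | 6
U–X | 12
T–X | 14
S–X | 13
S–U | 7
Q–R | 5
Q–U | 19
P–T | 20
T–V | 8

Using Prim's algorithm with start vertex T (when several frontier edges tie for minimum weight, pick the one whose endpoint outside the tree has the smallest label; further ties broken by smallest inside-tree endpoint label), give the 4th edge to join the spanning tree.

Prim, starting at T.
Step 1: cheapest edge leaving the tree is T–V (8); add V.
Step 2: cheapest edge leaving the tree is R–T (12); add R.
Step 3: cheapest edge leaving the tree is Q–R (5); add Q.
Step 4: cheapest edge leaving the tree is P–R (6); add P.
Step 5: cheapest edge leaving the tree is R–S (9); add S.
Step 6: cheapest edge leaving the tree is S–U (7); add U.
Step 7: cheapest edge leaving the tree is Q–W (11); add W.
Step 8: cheapest edge leaving the tree is U–X (12); add X.
The 4th edge added is P–R.

P-R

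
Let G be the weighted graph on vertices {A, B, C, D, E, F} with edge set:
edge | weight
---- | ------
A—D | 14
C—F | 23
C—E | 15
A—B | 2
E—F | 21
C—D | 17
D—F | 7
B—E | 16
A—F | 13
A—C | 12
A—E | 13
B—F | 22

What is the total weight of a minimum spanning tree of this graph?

Prim's algorithm from B:
Step 1: cheapest edge leaving the tree is A—B (2); add A.
Step 2: cheapest edge leaving the tree is A—C (12); add C.
Step 3: cheapest edge leaving the tree is A—E (13); add E.
Step 4: cheapest edge leaving the tree is A—F (13); add F.
Step 5: cheapest edge leaving the tree is D—F (7); add D.
MST edges: A—B, A—C, A—E, A—F, D—F; total weight 2+12+13+13+7 = 47.

47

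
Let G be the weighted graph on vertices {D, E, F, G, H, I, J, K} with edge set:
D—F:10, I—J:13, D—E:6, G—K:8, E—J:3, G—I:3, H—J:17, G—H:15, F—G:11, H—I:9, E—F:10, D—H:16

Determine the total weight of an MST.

50

Kruskal: consider edges lightest-first.
E—J (3): add — endpoints in different components.
G—I (3): add — endpoints in different components.
D—E (6): add — endpoints in different components.
G—K (8): add — endpoints in different components.
H—I (9): add — endpoints in different components.
D—F (10): add — endpoints in different components.
E—F (10): skip — E and F already connected.
F—G (11): add — endpoints in different components.
MST edges: E—J, G—I, D—E, G—K, H—I, D—F, F—G; total weight 3+3+6+8+9+10+11 = 50.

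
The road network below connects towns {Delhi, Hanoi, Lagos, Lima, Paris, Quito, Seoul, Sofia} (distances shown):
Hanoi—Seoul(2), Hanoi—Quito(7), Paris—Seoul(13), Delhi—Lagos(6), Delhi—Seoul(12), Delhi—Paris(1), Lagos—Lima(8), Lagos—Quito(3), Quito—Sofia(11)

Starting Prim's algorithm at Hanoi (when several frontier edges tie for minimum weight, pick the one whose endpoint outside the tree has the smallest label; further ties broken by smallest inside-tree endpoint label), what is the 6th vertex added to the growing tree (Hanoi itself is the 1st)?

Prim, starting at Hanoi.
Step 1: frontier [Hanoi—Seoul 2, Hanoi—Quito 7] → take Hanoi—Seoul (2); add Seoul.
Step 2: frontier [Hanoi—Quito 7, Delhi—Seoul 12, Paris—Seoul 13] → take Hanoi—Quito (7); add Quito.
Step 3: frontier [Lagos—Quito 3, Quito—Sofia 11, Delhi—Seoul 12, Paris—Seoul 13] → take Lagos—Quito (3); add Lagos.
Step 4: frontier [Delhi—Lagos 6, Lagos—Lima 8, Quito—Sofia 11, Delhi—Seoul 12, Paris—Seoul 13] → take Delhi—Lagos (6); add Delhi.
Step 5: frontier [Delhi—Paris 1, Lagos—Lima 8, Quito—Sofia 11, Paris—Seoul 13] → take Delhi—Paris (1); add Paris.
Step 6: frontier [Lagos—Lima 8, Quito—Sofia 11] → take Lagos—Lima (8); add Lima.
Step 7: frontier [Quito—Sofia 11] → take Quito—Sofia (11); add Sofia.
Vertex order: Hanoi, Seoul, Quito, Lagos, Delhi, Paris, Lima, Sofia. The 6th vertex is Paris.

Paris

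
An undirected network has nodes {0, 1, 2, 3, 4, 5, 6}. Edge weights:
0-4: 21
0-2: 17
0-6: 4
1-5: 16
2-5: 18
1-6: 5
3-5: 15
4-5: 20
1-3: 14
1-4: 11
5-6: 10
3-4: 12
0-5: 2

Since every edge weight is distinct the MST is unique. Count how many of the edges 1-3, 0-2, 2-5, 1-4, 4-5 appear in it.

Sort edges by weight, then run Kruskal:
0-5 (2): add. Components now {0,5} {1} {2} {3} {4} {6}
0-6 (4): add. Components now {0,5,6} {1} {2} {3} {4}
1-6 (5): add. Components now {0,1,5,6} {2} {3} {4}
5-6 (10): skip — 5 and 6 already connected.
1-4 (11): add. Components now {0,1,4,5,6} {2} {3}
3-4 (12): add. Components now {0,1,3,4,5,6} {2}
1-3 (14): skip — 1 and 3 already connected.
3-5 (15): skip — 3 and 5 already connected.
1-5 (16): skip — 1 and 5 already connected.
0-2 (17): add. Components now {0,1,2,3,4,5,6}
MST edge set: {0-5, 0-6, 1-6, 1-4, 3-4, 0-2}.
Of the listed edges, {0-2, 1-4} are in the MST → 2.

2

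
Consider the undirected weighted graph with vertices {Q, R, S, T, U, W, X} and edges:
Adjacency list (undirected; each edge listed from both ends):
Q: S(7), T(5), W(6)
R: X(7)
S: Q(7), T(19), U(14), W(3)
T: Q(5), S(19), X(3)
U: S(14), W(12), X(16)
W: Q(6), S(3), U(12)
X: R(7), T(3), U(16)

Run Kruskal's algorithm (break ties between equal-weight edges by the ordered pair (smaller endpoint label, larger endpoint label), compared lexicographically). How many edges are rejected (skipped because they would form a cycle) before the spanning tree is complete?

1

Kruskal's algorithm — process edges by increasing weight (ties by edge label):
S-W (3): add. Components now {Q} {S,W} {T} {X} {R} {U}
T-X (3): add. Components now {Q} {S,W} {T,X} {R} {U}
Q-T (5): add. Components now {Q,T,X} {S,W} {R} {U}
Q-W (6): add. Components now {Q,S,T,W,X} {R} {U}
Q-S (7): skip — Q and S already connected.
R-X (7): add. Components now {Q,R,S,T,W,X} {U}
U-W (12): add. Components now {Q,R,S,T,U,W,X}
Edges rejected before the tree was complete: 1.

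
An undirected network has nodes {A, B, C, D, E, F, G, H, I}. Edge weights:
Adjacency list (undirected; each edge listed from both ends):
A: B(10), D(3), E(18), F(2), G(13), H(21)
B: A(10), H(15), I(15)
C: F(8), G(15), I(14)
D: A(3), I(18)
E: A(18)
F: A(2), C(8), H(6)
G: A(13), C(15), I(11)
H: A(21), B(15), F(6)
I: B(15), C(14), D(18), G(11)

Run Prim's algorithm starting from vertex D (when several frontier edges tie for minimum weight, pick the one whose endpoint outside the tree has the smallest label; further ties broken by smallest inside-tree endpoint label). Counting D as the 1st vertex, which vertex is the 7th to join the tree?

G

Prim, starting at D.
Step 1: frontier [A-D 3, D-I 18] → take A-D (3); add A.
Step 2: frontier [A-F 2, A-B 10, A-G 13, A-E 18, A-H 21, D-I 18] → take A-F (2); add F.
Step 3: frontier [A-B 10, A-G 13, A-E 18, A-H 21, D-I 18, F-H 6, C-F 8] → take F-H (6); add H.
Step 4: frontier [A-B 10, A-G 13, A-E 18, D-I 18, C-F 8, B-H 15] → take C-F (8); add C.
Step 5: frontier [A-B 10, A-G 13, A-E 18, C-I 14, C-G 15, D-I 18, B-H 15] → take A-B (10); add B.
Step 6: frontier [A-G 13, A-E 18, B-I 15, C-I 14, C-G 15, D-I 18] → take A-G (13); add G.
Step 7: frontier [A-E 18, B-I 15, C-I 14, D-I 18, G-I 11] → take G-I (11); add I.
Step 8: frontier [A-E 18] → take A-E (18); add E.
Vertex order: D, A, F, H, C, B, G, I, E. The 7th vertex is G.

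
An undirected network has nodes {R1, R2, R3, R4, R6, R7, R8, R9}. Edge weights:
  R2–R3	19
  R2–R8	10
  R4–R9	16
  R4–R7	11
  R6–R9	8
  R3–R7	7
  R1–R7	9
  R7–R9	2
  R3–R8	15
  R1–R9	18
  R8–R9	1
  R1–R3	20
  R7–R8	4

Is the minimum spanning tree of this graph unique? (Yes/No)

Yes

Sort edges by weight, then run Kruskal:
R8–R9 (1): add — endpoints in different components.
R7–R9 (2): add — endpoints in different components.
R7–R8 (4): skip — R7 and R8 already connected.
R3–R7 (7): add — endpoints in different components.
R6–R9 (8): add — endpoints in different components.
R1–R7 (9): add — endpoints in different components.
R2–R8 (10): add — endpoints in different components.
R4–R7 (11): add — endpoints in different components.
Every non-tree edge has weight strictly greater than the heaviest edge on the tree path between its endpoints, so the MST is unique.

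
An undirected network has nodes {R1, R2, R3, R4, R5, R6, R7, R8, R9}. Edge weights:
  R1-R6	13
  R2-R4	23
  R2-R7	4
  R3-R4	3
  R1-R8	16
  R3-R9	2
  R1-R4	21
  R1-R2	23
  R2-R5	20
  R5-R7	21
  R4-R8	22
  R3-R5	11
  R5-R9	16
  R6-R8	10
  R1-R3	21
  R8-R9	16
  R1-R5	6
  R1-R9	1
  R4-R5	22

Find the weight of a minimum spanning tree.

59

Prim, starting at R1.
Step 1: cheapest edge leaving the tree is R1-R9 (1); add R9.
Step 2: cheapest edge leaving the tree is R3-R9 (2); add R3.
Step 3: cheapest edge leaving the tree is R3-R4 (3); add R4.
Step 4: cheapest edge leaving the tree is R1-R5 (6); add R5.
Step 5: cheapest edge leaving the tree is R1-R6 (13); add R6.
Step 6: cheapest edge leaving the tree is R6-R8 (10); add R8.
Step 7: cheapest edge leaving the tree is R2-R5 (20); add R2.
Step 8: cheapest edge leaving the tree is R2-R7 (4); add R7.
MST edges: R1-R9, R3-R9, R3-R4, R1-R5, R1-R6, R6-R8, R2-R5, R2-R7; total weight 1+2+3+6+13+10+20+4 = 59.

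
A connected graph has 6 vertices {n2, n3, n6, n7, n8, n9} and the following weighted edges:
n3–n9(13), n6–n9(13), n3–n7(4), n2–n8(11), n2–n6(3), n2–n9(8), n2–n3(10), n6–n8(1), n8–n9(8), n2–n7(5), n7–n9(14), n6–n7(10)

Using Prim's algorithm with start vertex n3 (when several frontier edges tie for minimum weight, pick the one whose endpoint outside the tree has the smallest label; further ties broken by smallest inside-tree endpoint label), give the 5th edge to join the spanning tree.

Grow the tree from n3 using Prim:
Step 1: frontier [n3–n7 4, n2–n3 10, n3–n9 13] → take n3–n7 (4); add n7.
Step 2: frontier [n2–n3 10, n3–n9 13, n2–n7 5, n6–n7 10, n7–n9 14] → take n2–n7 (5); add n2.
Step 3: frontier [n2–n6 3, n2–n9 8, n2–n8 11, n3–n9 13, n6–n7 10, n7–n9 14] → take n2–n6 (3); add n6.
Step 4: frontier [n2–n9 8, n2–n8 11, n3–n9 13, n6–n8 1, n6–n9 13, n7–n9 14] → take n6–n8 (1); add n8.
Step 5: frontier [n2–n9 8, n3–n9 13, n6–n9 13, n7–n9 14, n8–n9 8] → take n2–n9 (8); add n9.
The 5th edge added is n2–n9.

n2-n9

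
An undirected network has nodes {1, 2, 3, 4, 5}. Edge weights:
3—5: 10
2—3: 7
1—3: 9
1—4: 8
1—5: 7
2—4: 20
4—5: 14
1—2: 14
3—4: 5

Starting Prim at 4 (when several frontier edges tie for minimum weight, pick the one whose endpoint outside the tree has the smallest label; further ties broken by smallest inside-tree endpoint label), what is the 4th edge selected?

Prim's algorithm from 4:
Step 1: cheapest edge leaving the tree is 3—4 (5); add 3.
Step 2: cheapest edge leaving the tree is 2—3 (7); add 2.
Step 3: cheapest edge leaving the tree is 1—4 (8); add 1.
Step 4: cheapest edge leaving the tree is 1—5 (7); add 5.
The 4th edge added is 1—5.

1-5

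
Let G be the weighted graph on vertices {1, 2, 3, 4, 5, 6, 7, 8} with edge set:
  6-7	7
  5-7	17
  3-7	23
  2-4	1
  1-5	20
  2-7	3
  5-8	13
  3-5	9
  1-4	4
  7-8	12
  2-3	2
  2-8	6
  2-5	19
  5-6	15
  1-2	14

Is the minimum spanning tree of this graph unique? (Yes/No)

Kruskal's algorithm — process edges by increasing weight (ties by edge label):
2-4 (1): add — endpoints in different components.
2-3 (2): add — endpoints in different components.
2-7 (3): add — endpoints in different components.
1-4 (4): add — endpoints in different components.
2-8 (6): add — endpoints in different components.
6-7 (7): add — endpoints in different components.
3-5 (9): add — endpoints in different components.
Every non-tree edge has weight strictly greater than the heaviest edge on the tree path between its endpoints, so the MST is unique.

Yes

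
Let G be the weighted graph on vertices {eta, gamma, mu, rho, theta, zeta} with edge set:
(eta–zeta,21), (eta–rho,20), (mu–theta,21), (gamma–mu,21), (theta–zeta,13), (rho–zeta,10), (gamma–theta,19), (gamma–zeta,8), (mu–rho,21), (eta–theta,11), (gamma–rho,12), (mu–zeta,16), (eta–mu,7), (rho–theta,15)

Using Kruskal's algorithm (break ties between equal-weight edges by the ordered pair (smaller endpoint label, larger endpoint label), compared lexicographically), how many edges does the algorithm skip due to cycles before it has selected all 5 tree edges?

1

Kruskal: consider edges lightest-first.
eta–mu (7): add. Components now {eta,mu} {theta} {rho} {gamma} {zeta}
gamma–zeta (8): add. Components now {eta,mu} {theta} {rho} {gamma,zeta}
rho–zeta (10): add. Components now {eta,mu} {theta} {gamma,rho,zeta}
eta–theta (11): add. Components now {eta,mu,theta} {gamma,rho,zeta}
gamma–rho (12): skip — rho and gamma already connected.
theta–zeta (13): add. Components now {eta,gamma,mu,rho,theta,zeta}
Edges rejected before the tree was complete: 1.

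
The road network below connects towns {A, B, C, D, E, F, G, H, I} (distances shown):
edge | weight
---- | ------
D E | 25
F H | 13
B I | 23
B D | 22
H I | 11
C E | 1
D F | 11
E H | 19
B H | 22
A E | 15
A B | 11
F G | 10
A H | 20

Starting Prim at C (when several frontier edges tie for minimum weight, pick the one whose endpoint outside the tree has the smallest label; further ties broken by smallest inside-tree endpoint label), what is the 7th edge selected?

Grow the tree from C using Prim:
Step 1: cheapest edge leaving the tree is C E (1); add E.
Step 2: cheapest edge leaving the tree is A E (15); add A.
Step 3: cheapest edge leaving the tree is A B (11); add B.
Step 4: cheapest edge leaving the tree is E H (19); add H.
Step 5: cheapest edge leaving the tree is H I (11); add I.
Step 6: cheapest edge leaving the tree is F H (13); add F.
Step 7: cheapest edge leaving the tree is F G (10); add G.
Step 8: cheapest edge leaving the tree is D F (11); add D.
The 7th edge added is F G.

F-G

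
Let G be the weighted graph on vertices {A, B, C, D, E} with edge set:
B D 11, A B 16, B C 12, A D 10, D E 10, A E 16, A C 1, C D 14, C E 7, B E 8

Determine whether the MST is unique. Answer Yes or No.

No

Kruskal: consider edges lightest-first.
A C (1): add — endpoints in different components.
C E (7): add — endpoints in different components.
B E (8): add — endpoints in different components.
A D (10): add — endpoints in different components.
Non-tree edge D E has weight 10, equal to the heaviest edge on its tree cycle — swapping gives another MST of the same weight. Not unique.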